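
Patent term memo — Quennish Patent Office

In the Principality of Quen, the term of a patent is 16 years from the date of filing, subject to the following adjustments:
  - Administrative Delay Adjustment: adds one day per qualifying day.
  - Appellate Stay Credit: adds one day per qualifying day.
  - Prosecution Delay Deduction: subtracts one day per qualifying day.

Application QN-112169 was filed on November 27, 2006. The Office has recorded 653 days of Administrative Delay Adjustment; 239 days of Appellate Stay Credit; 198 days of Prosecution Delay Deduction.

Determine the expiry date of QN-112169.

Base term: filing date + 16 years → 27 November 2022.
Administrative Delay Adjustment: +653 days → 10 September 2024.
Appellate Stay Credit: +239 days → 7 May 2025.
Prosecution Delay Deduction: −198 days → 21 October 2024.

2024-10-21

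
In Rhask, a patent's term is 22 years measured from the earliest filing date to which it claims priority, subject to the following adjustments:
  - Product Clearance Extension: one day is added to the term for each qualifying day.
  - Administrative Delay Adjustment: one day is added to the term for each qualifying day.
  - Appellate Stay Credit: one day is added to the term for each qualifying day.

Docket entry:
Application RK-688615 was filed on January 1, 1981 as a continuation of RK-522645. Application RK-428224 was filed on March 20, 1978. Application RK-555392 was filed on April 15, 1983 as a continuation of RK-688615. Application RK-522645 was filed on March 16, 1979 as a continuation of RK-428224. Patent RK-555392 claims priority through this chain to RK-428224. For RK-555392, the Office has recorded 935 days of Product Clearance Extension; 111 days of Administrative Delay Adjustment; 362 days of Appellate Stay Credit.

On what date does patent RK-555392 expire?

Earliest priority filing: 20 March 1978.
Base term: 20 March 1978 + 22 years → 20 March 2000.
Product Clearance Extension: +935 days → 11 October 2002.
Administrative Delay Adjustment: +111 days → 30 January 2003.
Appellate Stay Credit: +362 days → 27 January 2004.

2004-01-27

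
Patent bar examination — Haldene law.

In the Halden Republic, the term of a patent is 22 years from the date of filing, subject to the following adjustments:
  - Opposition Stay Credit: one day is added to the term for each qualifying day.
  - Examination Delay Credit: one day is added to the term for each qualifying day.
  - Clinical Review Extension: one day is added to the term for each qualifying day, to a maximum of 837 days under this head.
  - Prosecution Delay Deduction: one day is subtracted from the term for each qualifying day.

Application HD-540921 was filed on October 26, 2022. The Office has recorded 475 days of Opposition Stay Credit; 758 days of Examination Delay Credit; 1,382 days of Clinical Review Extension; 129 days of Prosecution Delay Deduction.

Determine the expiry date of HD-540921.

Base term: filing date + 22 years → 26 October 2044.
Opposition Stay Credit: +475 days → 13 February 2046.
Examination Delay Credit: +758 days → 12 March 2048.
Clinical Review Extension: 1382 days claimed exceeds the 837-day cap, so +837 days → 27 June 2050.
Prosecution Delay Deduction: −129 days → 18 February 2050.

February 18, 2050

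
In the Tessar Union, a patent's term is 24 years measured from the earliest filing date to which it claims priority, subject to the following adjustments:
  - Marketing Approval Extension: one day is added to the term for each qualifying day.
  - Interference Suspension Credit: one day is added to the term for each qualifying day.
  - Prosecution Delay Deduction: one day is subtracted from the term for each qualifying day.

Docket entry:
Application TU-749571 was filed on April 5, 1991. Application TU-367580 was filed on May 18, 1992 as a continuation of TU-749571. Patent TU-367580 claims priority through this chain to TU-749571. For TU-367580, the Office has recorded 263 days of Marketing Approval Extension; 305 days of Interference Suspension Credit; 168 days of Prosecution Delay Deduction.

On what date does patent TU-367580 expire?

May 9, 2016

Earliest priority filing: 5 April 1991.
Base term: 5 April 1991 + 24 years → 5 April 2015.
Marketing Approval Extension: +263 days → 24 December 2015.
Interference Suspension Credit: +305 days → 24 October 2016.
Prosecution Delay Deduction: −168 days → 9 May 2016.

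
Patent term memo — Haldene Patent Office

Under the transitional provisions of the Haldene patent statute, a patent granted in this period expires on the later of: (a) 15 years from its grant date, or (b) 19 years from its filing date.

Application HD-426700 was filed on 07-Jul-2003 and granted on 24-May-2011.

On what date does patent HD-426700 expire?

(a) grant + 15 years → 24 May 2026.
(b) filing + 19 years → 7 July 2022.
Later of the two: 24 May 2026.

May 24, 2026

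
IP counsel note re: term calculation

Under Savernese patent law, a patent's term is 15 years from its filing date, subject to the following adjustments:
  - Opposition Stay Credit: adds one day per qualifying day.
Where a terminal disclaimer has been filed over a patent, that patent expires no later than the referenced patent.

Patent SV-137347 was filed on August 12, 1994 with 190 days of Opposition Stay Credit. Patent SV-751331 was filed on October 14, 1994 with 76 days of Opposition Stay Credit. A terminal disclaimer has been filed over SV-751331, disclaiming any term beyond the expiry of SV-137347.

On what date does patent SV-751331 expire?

Natural term of SV-751331:
  Base: filing + 15 years → 14 October 2009.
  Opposition Stay Credit: +76 days → 29 December 2009.
Expiry of referenced patent SV-137347:
  Base: filing + 15 years → 12 August 2009.
  Opposition Stay Credit: +190 days → 18 February 2010.
Terminal disclaimer: SV-751331 expires on the earlier of 29 December 2009 and 18 February 2010.

2009-12-29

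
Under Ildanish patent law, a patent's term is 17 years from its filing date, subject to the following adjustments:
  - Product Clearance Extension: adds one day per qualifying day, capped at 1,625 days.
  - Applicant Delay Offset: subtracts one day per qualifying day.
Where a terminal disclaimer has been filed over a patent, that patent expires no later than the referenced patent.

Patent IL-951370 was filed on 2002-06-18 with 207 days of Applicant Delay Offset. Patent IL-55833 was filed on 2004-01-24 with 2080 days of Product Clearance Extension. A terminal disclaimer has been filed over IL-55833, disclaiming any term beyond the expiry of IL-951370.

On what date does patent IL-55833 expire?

Natural term of IL-55833:
  Base: filing + 17 years → 24 January 2021.
  Product Clearance Extension: 2080 days claimed exceeds the 1625-day cap, so +1625 days → 7 July 2025.
Expiry of referenced patent IL-951370:
  Base: filing + 17 years → 18 June 2019.
  Applicant Delay Offset: −207 days → 23 November 2018.
Terminal disclaimer: IL-55833 expires on the earlier of 7 July 2025 and 23 November 2018.

2018-11-23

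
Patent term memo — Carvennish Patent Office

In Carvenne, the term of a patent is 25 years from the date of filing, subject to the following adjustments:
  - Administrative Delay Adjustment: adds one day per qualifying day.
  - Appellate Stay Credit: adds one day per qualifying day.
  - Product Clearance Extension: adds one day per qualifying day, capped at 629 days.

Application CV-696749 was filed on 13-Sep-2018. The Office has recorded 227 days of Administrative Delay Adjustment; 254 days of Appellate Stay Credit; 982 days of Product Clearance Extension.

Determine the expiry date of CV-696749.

2046-09-27

Base term: filing date + 25 years → 13 September 2043.
Administrative Delay Adjustment: +227 days → 27 April 2044.
Appellate Stay Credit: +254 days → 6 January 2045.
Product Clearance Extension: 982 days claimed exceeds the 629-day cap, so +629 days → 27 September 2046.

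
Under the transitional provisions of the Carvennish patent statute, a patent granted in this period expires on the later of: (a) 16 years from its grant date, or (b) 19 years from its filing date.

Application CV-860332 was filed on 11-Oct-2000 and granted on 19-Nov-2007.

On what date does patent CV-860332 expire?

(a) grant + 16 years → 19 November 2023.
(b) filing + 19 years → 11 October 2019.
Later of the two: 19 November 2023.

2023-11-19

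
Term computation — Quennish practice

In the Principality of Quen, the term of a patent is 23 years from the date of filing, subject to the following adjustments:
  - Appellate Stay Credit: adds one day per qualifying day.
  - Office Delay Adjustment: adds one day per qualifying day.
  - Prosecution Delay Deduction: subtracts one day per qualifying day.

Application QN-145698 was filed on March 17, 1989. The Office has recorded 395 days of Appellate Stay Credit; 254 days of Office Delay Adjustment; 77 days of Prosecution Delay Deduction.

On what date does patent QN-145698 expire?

October 10, 2013

Base term: filing date + 23 years → 17 March 2012.
Appellate Stay Credit: +395 days → 16 April 2013.
Office Delay Adjustment: +254 days → 26 December 2013.
Prosecution Delay Deduction: −77 days → 10 October 2013.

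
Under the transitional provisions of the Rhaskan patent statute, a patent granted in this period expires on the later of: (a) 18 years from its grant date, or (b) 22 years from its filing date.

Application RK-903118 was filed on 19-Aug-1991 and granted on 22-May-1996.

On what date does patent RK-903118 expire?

(a) grant + 18 years → 22 May 2014.
(b) filing + 22 years → 19 August 2013.
Later of the two: 22 May 2014.

2014-05-22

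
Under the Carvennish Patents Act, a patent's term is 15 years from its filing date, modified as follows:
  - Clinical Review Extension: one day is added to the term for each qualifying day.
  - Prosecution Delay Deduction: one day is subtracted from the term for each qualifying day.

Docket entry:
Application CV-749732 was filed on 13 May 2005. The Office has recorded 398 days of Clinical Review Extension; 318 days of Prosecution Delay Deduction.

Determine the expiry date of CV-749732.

Base term: filing date + 15 years → 13 May 2020.
Clinical Review Extension: +398 days → 15 June 2021.
Prosecution Delay Deduction: −318 days → 1 August 2020.

August 1, 2020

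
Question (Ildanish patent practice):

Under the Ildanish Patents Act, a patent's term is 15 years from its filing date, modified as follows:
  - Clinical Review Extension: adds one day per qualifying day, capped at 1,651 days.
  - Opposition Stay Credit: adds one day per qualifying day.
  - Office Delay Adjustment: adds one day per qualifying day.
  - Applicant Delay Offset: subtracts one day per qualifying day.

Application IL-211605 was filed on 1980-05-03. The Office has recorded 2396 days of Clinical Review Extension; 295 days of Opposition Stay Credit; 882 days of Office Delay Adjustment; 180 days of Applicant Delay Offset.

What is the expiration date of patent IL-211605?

Base term: filing date + 15 years → 3 May 1995.
Clinical Review Extension: 2396 days claimed exceeds the 1651-day cap, so +1651 days → 9 November 1999.
Opposition Stay Credit: +295 days → 30 August 2000.
Office Delay Adjustment: +882 days → 29 January 2003.
Applicant Delay Offset: −180 days → 2 August 2002.

August 2, 2002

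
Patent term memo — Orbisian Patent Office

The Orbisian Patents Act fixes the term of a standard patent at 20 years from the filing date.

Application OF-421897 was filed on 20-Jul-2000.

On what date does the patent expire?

Filing date + 20 years → 20 July 2020.

July 20, 2020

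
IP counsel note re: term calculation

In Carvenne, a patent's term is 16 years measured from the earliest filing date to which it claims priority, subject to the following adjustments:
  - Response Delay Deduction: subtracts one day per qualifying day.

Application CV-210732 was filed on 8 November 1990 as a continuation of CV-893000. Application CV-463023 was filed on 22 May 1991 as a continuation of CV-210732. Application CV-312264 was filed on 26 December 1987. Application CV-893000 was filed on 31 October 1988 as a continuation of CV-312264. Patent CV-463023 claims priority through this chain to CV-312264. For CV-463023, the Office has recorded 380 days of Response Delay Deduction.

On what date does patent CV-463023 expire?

December 11, 2002

Earliest priority filing: 26 December 1987.
Base term: 26 December 1987 + 16 years → 26 December 2003.
Response Delay Deduction: −380 days → 11 December 2002.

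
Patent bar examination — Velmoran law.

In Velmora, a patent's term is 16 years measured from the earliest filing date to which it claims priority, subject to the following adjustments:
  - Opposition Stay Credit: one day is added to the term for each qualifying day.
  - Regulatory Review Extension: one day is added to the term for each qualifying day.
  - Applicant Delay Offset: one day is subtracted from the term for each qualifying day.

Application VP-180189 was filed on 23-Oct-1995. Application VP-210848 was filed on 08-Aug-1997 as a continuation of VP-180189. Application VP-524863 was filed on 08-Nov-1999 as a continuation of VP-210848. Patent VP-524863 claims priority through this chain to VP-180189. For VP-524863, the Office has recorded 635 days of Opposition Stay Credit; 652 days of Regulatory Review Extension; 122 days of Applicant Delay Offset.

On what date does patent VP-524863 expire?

December 31, 2014

Earliest priority filing: 23 October 1995.
Base term: 23 October 1995 + 16 years → 23 October 2011.
Opposition Stay Credit: +635 days → 19 July 2013.
Regulatory Review Extension: +652 days → 2 May 2015.
Applicant Delay Offset: −122 days → 31 December 2014.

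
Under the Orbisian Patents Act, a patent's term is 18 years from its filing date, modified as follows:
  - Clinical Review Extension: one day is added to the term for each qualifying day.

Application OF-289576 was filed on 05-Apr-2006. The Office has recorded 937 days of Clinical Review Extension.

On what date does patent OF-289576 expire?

Base term: filing date + 18 years → 5 April 2024.
Clinical Review Extension: +937 days → 29 October 2026.

October 29, 2026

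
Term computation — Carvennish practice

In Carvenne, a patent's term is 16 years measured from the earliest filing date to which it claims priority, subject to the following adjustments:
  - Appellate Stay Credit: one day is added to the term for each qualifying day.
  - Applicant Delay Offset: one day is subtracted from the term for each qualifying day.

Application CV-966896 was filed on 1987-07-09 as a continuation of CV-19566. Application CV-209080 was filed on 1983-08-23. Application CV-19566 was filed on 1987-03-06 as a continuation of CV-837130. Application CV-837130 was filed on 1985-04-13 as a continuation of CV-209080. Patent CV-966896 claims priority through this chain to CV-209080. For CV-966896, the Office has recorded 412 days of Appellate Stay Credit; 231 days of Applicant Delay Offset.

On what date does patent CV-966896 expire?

February 20, 2000

Earliest priority filing: 23 August 1983.
Base term: 23 August 1983 + 16 years → 23 August 1999.
Appellate Stay Credit: +412 days → 8 October 2000.
Applicant Delay Offset: −231 days → 20 February 2000.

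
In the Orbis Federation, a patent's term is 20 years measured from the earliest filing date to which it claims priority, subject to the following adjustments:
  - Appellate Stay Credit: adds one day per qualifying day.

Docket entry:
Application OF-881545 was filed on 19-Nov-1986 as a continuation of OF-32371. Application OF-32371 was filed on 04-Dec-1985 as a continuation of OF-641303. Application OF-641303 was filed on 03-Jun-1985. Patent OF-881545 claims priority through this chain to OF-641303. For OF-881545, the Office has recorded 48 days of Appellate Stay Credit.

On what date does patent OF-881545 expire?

2005-07-21

Earliest priority filing: 3 June 1985.
Base term: 3 June 1985 + 20 years → 3 June 2005.
Appellate Stay Credit: +48 days → 21 July 2005.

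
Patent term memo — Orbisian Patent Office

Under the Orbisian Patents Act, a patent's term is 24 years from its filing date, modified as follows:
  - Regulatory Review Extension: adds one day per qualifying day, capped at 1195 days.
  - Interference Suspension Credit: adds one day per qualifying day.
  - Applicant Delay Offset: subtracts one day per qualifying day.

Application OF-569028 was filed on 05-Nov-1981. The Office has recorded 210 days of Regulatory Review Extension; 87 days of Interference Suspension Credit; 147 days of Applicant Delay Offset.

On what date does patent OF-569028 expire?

2006-04-04

Base term: filing date + 24 years → 5 November 2005.
Regulatory Review Extension: 210 days (within the 1195-day cap) → +210 days → 3 June 2006.
Interference Suspension Credit: +87 days → 29 August 2006.
Applicant Delay Offset: −147 days → 4 April 2006.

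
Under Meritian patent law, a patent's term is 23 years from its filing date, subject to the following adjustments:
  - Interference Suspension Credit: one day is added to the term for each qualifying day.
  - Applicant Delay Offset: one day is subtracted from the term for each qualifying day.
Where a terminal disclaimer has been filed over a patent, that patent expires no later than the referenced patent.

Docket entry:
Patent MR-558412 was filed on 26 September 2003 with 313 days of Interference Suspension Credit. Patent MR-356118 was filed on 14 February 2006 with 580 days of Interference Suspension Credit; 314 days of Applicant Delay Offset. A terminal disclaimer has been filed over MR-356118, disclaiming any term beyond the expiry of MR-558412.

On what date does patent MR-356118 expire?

Natural term of MR-356118:
  Base: filing + 23 years → 14 February 2029.
  Interference Suspension Credit: +580 days → 17 September 2030.
  Applicant Delay Offset: −314 days → 7 November 2029.
Expiry of referenced patent MR-558412:
  Base: filing + 23 years → 26 September 2026.
  Interference Suspension Credit: +313 days → 5 August 2027.
Terminal disclaimer: MR-356118 expires on the earlier of 7 November 2029 and 5 August 2027.

2027-08-05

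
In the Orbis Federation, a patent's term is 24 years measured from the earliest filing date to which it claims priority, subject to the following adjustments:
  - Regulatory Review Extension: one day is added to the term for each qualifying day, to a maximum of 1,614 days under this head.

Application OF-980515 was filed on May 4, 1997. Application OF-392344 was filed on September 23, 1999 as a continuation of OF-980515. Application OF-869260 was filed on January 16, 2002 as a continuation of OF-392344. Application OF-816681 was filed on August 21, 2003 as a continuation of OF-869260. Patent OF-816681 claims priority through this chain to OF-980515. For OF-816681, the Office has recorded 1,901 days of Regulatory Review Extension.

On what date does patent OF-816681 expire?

Earliest priority filing: 4 May 1997.
Base term: 4 May 1997 + 24 years → 4 May 2021.
Regulatory Review Extension: 1901 days claimed exceeds the 1614-day cap, so +1614 days → 4 October 2025.

2025-10-04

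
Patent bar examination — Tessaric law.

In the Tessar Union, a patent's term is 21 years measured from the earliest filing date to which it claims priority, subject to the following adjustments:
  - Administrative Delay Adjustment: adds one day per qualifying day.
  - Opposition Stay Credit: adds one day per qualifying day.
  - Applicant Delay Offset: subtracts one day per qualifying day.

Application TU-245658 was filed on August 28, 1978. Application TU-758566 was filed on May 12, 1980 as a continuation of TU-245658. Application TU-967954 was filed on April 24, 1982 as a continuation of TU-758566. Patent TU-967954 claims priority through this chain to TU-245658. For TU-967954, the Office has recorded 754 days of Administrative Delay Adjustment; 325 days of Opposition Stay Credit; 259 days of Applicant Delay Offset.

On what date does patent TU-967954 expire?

November 25, 2001

Earliest priority filing: 28 August 1978.
Base term: 28 August 1978 + 21 years → 28 August 1999.
Administrative Delay Adjustment: +754 days → 20 September 2001.
Opposition Stay Credit: +325 days → 11 August 2002.
Applicant Delay Offset: −259 days → 25 November 2001.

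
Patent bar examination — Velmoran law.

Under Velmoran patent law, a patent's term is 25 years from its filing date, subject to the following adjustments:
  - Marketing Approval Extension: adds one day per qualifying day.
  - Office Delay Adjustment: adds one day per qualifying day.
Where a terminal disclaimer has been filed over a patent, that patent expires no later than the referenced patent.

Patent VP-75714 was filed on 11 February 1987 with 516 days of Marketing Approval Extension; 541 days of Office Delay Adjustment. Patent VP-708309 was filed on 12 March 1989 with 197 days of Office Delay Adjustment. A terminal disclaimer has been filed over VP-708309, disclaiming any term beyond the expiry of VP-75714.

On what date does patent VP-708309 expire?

Natural term of VP-708309:
  Base: filing + 25 years → 12 March 2014.
  Office Delay Adjustment: +197 days → 25 September 2014.
Expiry of referenced patent VP-75714:
  Base: filing + 25 years → 11 February 2012.
  Marketing Approval Extension: +516 days → 11 July 2013.
  Office Delay Adjustment: +541 days → 3 January 2015.
Terminal disclaimer: VP-708309 expires on the earlier of 25 September 2014 and 3 January 2015.

September 25, 2014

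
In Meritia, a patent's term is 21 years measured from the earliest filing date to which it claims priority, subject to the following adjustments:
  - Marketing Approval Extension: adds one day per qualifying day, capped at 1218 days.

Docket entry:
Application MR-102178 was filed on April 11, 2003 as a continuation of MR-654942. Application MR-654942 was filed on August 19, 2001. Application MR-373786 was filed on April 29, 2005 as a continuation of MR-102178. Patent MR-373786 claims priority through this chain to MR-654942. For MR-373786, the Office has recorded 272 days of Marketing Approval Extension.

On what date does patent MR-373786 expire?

Earliest priority filing: 19 August 2001.
Base term: 19 August 2001 + 21 years → 19 August 2022.
Marketing Approval Extension: 272 days (within the 1218-day cap) → +272 days → 18 May 2023.

May 18, 2023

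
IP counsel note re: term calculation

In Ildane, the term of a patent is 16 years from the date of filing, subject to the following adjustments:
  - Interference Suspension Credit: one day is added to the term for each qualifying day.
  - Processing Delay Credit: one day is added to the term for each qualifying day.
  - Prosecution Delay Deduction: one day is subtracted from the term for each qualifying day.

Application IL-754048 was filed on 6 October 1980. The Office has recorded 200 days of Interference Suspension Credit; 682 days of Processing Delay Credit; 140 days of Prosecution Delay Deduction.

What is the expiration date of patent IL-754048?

October 18, 1998

Base term: filing date + 16 years → 6 October 1996.
Interference Suspension Credit: +200 days → 24 April 1997.
Processing Delay Credit: +682 days → 7 March 1999.
Prosecution Delay Deduction: −140 days → 18 October 1998.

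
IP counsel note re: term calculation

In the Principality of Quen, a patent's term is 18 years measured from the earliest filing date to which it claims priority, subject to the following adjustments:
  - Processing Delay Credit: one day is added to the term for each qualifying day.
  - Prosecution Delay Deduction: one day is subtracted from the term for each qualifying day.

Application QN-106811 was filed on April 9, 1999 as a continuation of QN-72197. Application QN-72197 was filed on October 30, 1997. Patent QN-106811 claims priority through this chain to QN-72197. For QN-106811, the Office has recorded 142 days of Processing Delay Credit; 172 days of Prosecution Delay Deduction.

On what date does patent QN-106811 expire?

September 30, 2015

Earliest priority filing: 30 October 1997.
Base term: 30 October 1997 + 18 years → 30 October 2015.
Processing Delay Credit: +142 days → 20 March 2016.
Prosecution Delay Deduction: −172 days → 30 September 2015.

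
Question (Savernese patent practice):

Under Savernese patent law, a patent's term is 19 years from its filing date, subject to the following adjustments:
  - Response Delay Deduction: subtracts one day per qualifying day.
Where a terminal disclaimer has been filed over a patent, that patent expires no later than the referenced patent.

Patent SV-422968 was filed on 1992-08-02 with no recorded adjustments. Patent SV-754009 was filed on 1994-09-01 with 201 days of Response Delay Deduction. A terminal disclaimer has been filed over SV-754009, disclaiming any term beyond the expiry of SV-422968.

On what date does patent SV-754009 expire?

Natural term of SV-754009:
  Base: filing + 19 years → 1 September 2013.
  Response Delay Deduction: −201 days → 12 February 2013.
Expiry of referenced patent SV-422968:
  Base: filing + 19 years → 2 August 2011.
Terminal disclaimer: SV-754009 expires on the earlier of 12 February 2013 and 2 August 2011.

2011-08-02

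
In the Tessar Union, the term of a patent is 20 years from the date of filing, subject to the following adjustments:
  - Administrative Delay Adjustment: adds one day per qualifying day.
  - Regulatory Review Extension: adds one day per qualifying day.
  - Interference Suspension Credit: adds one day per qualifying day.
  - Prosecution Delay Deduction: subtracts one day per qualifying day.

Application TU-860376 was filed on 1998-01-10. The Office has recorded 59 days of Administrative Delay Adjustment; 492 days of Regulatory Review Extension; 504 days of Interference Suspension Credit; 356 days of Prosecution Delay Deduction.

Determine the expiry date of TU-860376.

December 10, 2019

Base term: filing date + 20 years → 10 January 2018.
Administrative Delay Adjustment: +59 days → 10 March 2018.
Regulatory Review Extension: +492 days → 15 July 2019.
Interference Suspension Credit: +504 days → 30 November 2020.
Prosecution Delay Deduction: −356 days → 10 December 2019.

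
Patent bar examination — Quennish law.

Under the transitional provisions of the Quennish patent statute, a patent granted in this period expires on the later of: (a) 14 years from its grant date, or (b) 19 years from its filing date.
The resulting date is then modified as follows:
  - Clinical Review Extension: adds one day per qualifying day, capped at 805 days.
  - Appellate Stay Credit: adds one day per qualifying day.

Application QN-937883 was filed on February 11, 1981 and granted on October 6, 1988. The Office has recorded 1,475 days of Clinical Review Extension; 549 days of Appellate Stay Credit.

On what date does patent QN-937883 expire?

(a) grant + 14 years → 6 October 2002.
(b) filing + 19 years → 11 February 2000.
Later of the two: 6 October 2002.
Clinical Review Extension: 1475 days claimed exceeds the 805-day cap, so +805 days → 19 December 2004.
Appellate Stay Credit: +549 days → 21 June 2006.

June 21, 2006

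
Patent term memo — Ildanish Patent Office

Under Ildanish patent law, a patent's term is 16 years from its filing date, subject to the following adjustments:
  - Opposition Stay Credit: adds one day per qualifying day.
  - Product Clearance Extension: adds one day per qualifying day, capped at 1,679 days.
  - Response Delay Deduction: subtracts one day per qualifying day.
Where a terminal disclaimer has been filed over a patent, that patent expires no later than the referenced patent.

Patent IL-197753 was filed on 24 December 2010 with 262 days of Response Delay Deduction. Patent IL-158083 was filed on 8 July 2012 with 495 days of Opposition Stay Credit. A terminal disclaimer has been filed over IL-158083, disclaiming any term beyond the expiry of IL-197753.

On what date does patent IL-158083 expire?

2026-04-06

Natural term of IL-158083:
  Base: filing + 16 years → 8 July 2028.
  Opposition Stay Credit: +495 days → 15 November 2029.
Expiry of referenced patent IL-197753:
  Base: filing + 16 years → 24 December 2026.
  Response Delay Deduction: −262 days → 6 April 2026.
Terminal disclaimer: IL-158083 expires on the earlier of 15 November 2029 and 6 April 2026.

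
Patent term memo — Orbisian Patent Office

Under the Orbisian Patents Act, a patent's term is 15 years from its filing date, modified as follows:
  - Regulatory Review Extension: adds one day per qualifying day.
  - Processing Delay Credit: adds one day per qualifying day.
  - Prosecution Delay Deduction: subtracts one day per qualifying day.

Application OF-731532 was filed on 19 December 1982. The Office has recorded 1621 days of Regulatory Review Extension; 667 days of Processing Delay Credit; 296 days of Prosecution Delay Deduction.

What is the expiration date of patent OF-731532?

June 3, 2003

Base term: filing date + 15 years → 19 December 1997.
Regulatory Review Extension: +1621 days → 28 May 2002.
Processing Delay Credit: +667 days → 25 March 2004.
Prosecution Delay Deduction: −296 days → 3 June 2003.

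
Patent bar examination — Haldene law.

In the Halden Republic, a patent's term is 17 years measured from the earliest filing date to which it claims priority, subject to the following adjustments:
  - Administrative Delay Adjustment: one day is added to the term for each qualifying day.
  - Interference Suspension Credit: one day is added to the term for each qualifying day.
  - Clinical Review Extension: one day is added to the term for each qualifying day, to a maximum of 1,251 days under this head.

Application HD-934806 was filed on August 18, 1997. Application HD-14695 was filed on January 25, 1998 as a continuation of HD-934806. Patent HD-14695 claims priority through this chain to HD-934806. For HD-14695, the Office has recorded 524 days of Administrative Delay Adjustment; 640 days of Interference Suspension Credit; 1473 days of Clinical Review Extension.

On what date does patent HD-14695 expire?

2021-03-29

Earliest priority filing: 18 August 1997.
Base term: 18 August 1997 + 17 years → 18 August 2014.
Administrative Delay Adjustment: +524 days → 24 January 2016.
Interference Suspension Credit: +640 days → 25 October 2017.
Clinical Review Extension: 1473 days claimed exceeds the 1251-day cap, so +1251 days → 29 March 2021.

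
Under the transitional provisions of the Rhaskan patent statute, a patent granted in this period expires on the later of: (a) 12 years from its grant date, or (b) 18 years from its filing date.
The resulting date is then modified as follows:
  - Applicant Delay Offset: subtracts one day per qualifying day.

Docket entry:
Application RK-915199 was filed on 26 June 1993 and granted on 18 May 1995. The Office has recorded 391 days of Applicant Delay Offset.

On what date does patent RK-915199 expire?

2010-05-31

(a) grant + 12 years → 18 May 2007.
(b) filing + 18 years → 26 June 2011.
Later of the two: 26 June 2011.
Applicant Delay Offset: −391 days → 31 May 2010.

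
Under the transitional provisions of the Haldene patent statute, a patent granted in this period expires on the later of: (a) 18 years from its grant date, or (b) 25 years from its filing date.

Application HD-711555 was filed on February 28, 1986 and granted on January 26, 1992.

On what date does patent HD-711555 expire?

(a) grant + 18 years → 26 January 2010.
(b) filing + 25 years → 28 February 2011.
Later of the two: 28 February 2011.

2011-02-28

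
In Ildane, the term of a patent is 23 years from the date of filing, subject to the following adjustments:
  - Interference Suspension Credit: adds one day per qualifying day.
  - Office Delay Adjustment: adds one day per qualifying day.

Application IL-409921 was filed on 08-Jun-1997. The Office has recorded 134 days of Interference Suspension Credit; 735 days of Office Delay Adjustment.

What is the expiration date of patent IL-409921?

Base term: filing date + 23 years → 8 June 2020.
Interference Suspension Credit: +134 days → 20 October 2020.
Office Delay Adjustment: +735 days → 25 October 2022.

October 25, 2022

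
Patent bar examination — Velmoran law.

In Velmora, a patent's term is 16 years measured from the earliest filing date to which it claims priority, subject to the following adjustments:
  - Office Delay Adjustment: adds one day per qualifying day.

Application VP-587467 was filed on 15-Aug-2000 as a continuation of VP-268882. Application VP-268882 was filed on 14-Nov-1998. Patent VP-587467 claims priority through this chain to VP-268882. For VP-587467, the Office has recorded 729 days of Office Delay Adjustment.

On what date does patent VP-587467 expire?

Earliest priority filing: 14 November 1998.
Base term: 14 November 1998 + 16 years → 14 November 2014.
Office Delay Adjustment: +729 days → 12 November 2016.

2016-11-12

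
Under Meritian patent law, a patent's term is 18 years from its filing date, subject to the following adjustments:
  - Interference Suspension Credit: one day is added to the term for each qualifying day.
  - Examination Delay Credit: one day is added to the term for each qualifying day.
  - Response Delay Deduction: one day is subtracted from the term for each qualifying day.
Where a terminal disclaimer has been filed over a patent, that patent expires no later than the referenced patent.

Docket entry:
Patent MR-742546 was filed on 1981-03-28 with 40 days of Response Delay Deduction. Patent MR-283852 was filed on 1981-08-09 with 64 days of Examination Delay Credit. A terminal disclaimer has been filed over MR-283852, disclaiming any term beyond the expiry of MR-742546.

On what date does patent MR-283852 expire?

Natural term of MR-283852:
  Base: filing + 18 years → 9 August 1999.
  Examination Delay Credit: +64 days → 12 October 1999.
Expiry of referenced patent MR-742546:
  Base: filing + 18 years → 28 March 1999.
  Response Delay Deduction: −40 days → 16 February 1999.
Terminal disclaimer: MR-283852 expires on the earlier of 12 October 1999 and 16 February 1999.

February 16, 1999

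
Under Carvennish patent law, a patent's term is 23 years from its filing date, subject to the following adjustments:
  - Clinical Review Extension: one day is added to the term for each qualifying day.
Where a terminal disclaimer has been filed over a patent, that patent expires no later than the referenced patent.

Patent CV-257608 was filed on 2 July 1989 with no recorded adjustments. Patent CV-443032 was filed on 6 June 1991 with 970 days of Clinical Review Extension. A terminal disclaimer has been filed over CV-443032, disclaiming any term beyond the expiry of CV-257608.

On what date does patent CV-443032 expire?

Natural term of CV-443032:
  Base: filing + 23 years → 6 June 2014.
  Clinical Review Extension: +970 days → 31 January 2017.
Expiry of referenced patent CV-257608:
  Base: filing + 23 years → 2 July 2012.
Terminal disclaimer: CV-443032 expires on the earlier of 31 January 2017 and 2 July 2012.

2012-07-02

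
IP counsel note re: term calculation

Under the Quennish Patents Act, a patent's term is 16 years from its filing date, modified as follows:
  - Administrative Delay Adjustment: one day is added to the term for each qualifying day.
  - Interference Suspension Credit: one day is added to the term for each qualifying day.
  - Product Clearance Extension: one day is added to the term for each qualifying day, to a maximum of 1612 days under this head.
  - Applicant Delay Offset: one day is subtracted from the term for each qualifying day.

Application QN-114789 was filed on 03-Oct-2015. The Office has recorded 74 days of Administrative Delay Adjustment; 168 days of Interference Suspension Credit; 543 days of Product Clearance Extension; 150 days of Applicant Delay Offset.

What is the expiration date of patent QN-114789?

June 29, 2033

Base term: filing date + 16 years → 3 October 2031.
Administrative Delay Adjustment: +74 days → 16 December 2031.
Interference Suspension Credit: +168 days → 1 June 2032.
Product Clearance Extension: 543 days (within the 1612-day cap) → +543 days → 26 November 2033.
Applicant Delay Offset: −150 days → 29 June 2033.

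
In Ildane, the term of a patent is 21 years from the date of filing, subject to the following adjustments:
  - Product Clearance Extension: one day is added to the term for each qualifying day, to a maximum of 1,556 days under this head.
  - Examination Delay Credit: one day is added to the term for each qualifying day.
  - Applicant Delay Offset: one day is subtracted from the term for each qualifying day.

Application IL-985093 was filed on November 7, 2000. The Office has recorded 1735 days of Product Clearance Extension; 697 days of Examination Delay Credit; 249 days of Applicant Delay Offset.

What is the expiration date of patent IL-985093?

May 4, 2027

Base term: filing date + 21 years → 7 November 2021.
Product Clearance Extension: 1735 days claimed exceeds the 1556-day cap, so +1556 days → 10 February 2026.
Examination Delay Credit: +697 days → 8 January 2028.
Applicant Delay Offset: −249 days → 4 May 2027.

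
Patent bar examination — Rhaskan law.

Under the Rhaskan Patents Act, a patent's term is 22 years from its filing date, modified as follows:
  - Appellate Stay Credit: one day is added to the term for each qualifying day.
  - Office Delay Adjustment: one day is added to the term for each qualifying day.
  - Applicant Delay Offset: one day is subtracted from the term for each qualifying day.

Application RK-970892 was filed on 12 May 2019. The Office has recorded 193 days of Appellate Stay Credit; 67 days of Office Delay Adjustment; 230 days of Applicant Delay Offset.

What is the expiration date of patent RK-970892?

2041-06-11

Base term: filing date + 22 years → 12 May 2041.
Appellate Stay Credit: +193 days → 21 November 2041.
Office Delay Adjustment: +67 days → 27 January 2042.
Applicant Delay Offset: −230 days → 11 June 2041.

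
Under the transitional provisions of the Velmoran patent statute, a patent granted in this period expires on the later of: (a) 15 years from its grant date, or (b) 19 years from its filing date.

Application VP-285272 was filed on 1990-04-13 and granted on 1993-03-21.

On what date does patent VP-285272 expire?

2009-04-13

(a) grant + 15 years → 21 March 2008.
(b) filing + 19 years → 13 April 2009.
Later of the two: 13 April 2009.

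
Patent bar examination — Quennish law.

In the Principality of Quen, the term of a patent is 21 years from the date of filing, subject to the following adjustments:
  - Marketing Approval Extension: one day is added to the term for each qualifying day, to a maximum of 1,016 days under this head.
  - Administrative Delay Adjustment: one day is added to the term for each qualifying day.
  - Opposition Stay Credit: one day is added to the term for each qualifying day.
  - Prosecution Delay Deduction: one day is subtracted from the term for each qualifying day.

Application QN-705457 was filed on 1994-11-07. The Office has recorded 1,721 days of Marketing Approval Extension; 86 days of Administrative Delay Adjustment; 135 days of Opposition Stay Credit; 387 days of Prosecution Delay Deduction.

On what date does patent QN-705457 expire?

Base term: filing date + 21 years → 7 November 2015.
Marketing Approval Extension: 1721 days claimed exceeds the 1016-day cap, so +1016 days → 19 August 2018.
Administrative Delay Adjustment: +86 days → 13 November 2018.
Opposition Stay Credit: +135 days → 28 March 2019.
Prosecution Delay Deduction: −387 days → 6 March 2018.

2018-03-06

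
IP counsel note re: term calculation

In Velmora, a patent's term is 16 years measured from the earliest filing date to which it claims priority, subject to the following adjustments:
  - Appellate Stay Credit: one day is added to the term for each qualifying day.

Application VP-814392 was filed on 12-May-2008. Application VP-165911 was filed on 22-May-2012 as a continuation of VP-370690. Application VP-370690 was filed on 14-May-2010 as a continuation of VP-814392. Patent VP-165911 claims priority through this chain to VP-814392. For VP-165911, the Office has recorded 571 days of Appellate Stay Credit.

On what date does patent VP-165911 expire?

Earliest priority filing: 12 May 2008.
Base term: 12 May 2008 + 16 years → 12 May 2024.
Appellate Stay Credit: +571 days → 4 December 2025.

December 4, 2025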